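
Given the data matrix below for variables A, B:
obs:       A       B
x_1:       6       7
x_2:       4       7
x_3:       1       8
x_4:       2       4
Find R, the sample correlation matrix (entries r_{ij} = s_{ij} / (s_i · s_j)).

Step 1 — column means:
  mean(A) = (6 + 4 + 1 + 2) / 4 = 13/4 = 3.25
  mean(B) = (7 + 7 + 8 + 4) / 4 = 26/4 = 6.5

Step 2 — sample variances and covariances s[i,j] = (1/(n-1)) · Σ_k (x_{k,i} - mean_i) · (x_{k,j} - mean_j), with n-1 = 3:
  s[A,A] = ((2.75)·(2.75) + (0.75)·(0.75) + (-2.25)·(-2.25) + (-1.25)·(-1.25)) / 3 = 14.75/3 = 4.9167
  s[A,B] = ((2.75)·(0.5) + (0.75)·(0.5) + (-2.25)·(1.5) + (-1.25)·(-2.5)) / 3 = 1.5/3 = 0.5
  s[B,B] = ((0.5)·(0.5) + (0.5)·(0.5) + (1.5)·(1.5) + (-2.5)·(-2.5)) / 3 = 9/3 = 3
  Sample standard deviations s_i = √(s[i,i]):
  s(A) = √(4.9167) = 2.2174
  s(B) = √(3) = 1.7321

Step 3 — r_{ij} = s_{ij} / (s_i · s_j):
  r[A,A] = 1 (diagonal).
  r[A,B] = 0.5 / (2.2174 · 1.7321) = 0.5 / 3.8406 = 0.1302
  r[B,B] = 1 (diagonal).

R is symmetric with unit diagonal. Assembling:

R = [[1, 0.1302],
 [0.1302, 1]]


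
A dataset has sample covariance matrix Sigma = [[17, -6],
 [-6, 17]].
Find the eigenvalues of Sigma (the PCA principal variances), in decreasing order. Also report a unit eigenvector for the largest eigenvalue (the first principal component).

Step 1 — characteristic polynomial of 2×2 Sigma:
  det(Sigma - λI) = λ² - trace · λ + det = 0.
  trace = 17 + 17 = 34, det = 17·17 - (-6)² = 253.
Step 2 — discriminant:
  Δ = trace² - 4·det = 1156 - 1012 = 144.
Step 3 — eigenvalues:
  λ = (trace ± √Δ)/2 = (34 ± 12)/2,
  λ_1 = 23,  λ_2 = 11.

Step 4 — unit eigenvector for λ_1: solve (Sigma - λ_1 I)v = 0. First row:
  (17 - 23)·v_x + (-6)·v_y = 0, i.e. (-6)·v_x + (-6)·v_y = 0,
  so v ∝ (b, λ_1 - a) = (-6, 6); multiply by -1 so the first entry is positive: u = (6, -6).
  ||u|| = √((6)² + (-6)²) = √(72) ≈ 8.4853,
  v_1 = u/||u|| ≈ (0.7071, -0.7071) (||v_1|| = 1).

λ_1 = 23,  λ_2 = 11;  v_1 ≈ (0.7071, -0.7071)


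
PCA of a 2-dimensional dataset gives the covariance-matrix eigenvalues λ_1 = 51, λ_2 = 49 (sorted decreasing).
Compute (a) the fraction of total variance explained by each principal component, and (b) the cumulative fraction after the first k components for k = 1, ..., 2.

Step 1 — total variance = trace(Sigma) = Σ λ_i = 51 + 49 = 100.

Step 2 — fraction explained by component i = λ_i / Σ λ:
  PC1: 51/100 = 0.51
  PC2: 49/100 = 0.49

Step 3 — cumulative fraction after k components = (λ_1 + ... + λ_k) / Σ λ:
  k = 1: 51/100 = 0.51
  k = 2: (51 + 49)/100 = 100/100 = 1

Summary (fraction, with percent):

explained: PC1 0.51 (51%), PC2 0.49 (49%);  cumulative: 0.51, 1


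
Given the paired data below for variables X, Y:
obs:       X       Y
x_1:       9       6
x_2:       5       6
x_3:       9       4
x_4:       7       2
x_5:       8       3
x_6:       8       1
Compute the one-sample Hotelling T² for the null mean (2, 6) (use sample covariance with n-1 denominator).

Step 1 — sample mean vector:
  mean(X) = (9 + 5 + 9 + 7 + 8 + 8) / 6 = 46/6 = 7.6667
  mean(Y) = (6 + 6 + 4 + 2 + 3 + 1) / 6 = 22/6 = 3.6667
  x̄ = (7.6667, 3.6667),  deviation x̄ - mu_0 = (7.6667, 3.6667) - (2, 6) = (5.6667, -2.3333).

Step 2 — sample covariance matrix, S[i,j] = (1/(n-1)) · Σ_k (x_{k,i} - mean_i) · (x_{k,j} - mean_j), divisor n-1 = 5:
  S[X,X] = ((1.3333)·(1.3333) + (-2.6667)·(-2.6667) + (1.3333)·(1.3333) + (-0.6667)·(-0.6667) + (0.3333)·(0.3333) + (0.3333)·(0.3333)) / 5 = 11.3333/5 = 2.2667
  S[X,Y] = ((1.3333)·(2.3333) + (-2.6667)·(2.3333) + (1.3333)·(0.3333) + (-0.6667)·(-1.6667) + (0.3333)·(-0.6667) + (0.3333)·(-2.6667)) / 5 = -2.6667/5 = -0.5333
  S[Y,Y] = ((2.3333)·(2.3333) + (2.3333)·(2.3333) + (0.3333)·(0.3333) + (-1.6667)·(-1.6667) + (-0.6667)·(-0.6667) + (-2.6667)·(-2.6667)) / 5 = 21.3333/5 = 4.2667
  S = [[2.2667, -0.5333],
 [-0.5333, 4.2667]].

Step 3 — invert S. det(S) = 2.2667·4.2667 - (-0.5333)² = 9.3867.
  S^{-1} = (1/det) · [[d, -b], [-b, a]] = [[0.4545, 0.0568],
 [0.0568, 0.2415]].

Step 4 — quadratic form (x̄ - mu_0)^T · S^{-1} · (x̄ - mu_0):
  S^{-1} · (x̄ - mu_0) = (2.4432, -0.2415),
  (x̄ - mu_0)^T · [...] = (5.6667)·(2.4432) + (-2.3333)·(-0.2415) = 14.4081.

Step 5 — scale by n: T² = 6 · 14.4081 = 86.4489.

T² ≈ 86.4489


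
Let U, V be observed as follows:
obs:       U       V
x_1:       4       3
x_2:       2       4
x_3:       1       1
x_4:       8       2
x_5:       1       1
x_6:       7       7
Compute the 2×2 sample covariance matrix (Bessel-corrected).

Step 1 — column means:
  mean(U) = (4 + 2 + 1 + 8 + 1 + 7) / 6 = 23/6 = 3.8333
  mean(V) = (3 + 4 + 1 + 2 + 1 + 7) / 6 = 18/6 = 3

Step 2 — sample covariance S[i,j] = (1/(n-1)) · Σ_k (x_{k,i} - mean_i) · (x_{k,j} - mean_j), with n-1 = 5.
  S[U,U] = ((0.1667)·(0.1667) + (-1.8333)·(-1.8333) + (-2.8333)·(-2.8333) + (4.1667)·(4.1667) + (-2.8333)·(-2.8333) + (3.1667)·(3.1667)) / 5 = 46.8333/5 = 9.3667
  S[U,V] = ((0.1667)·(0) + (-1.8333)·(1) + (-2.8333)·(-2) + (4.1667)·(-1) + (-2.8333)·(-2) + (3.1667)·(4)) / 5 = 18/5 = 3.6
  S[V,V] = ((0)·(0) + (1)·(1) + (-2)·(-2) + (-1)·(-1) + (-2)·(-2) + (4)·(4)) / 5 = 26/5 = 5.2

S is symmetric (S[j,i] = S[i,j]). Assembling:

S = [[9.3667, 3.6],
 [3.6, 5.2]]


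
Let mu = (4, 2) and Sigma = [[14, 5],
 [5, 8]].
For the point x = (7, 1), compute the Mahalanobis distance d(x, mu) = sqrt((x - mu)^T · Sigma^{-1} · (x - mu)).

Step 1 — centre the observation: (x - mu) = (3, -1).

Step 2 — invert Sigma. det(Sigma) = 14·8 - (5)² = 87.
  Sigma^{-1} = (1/det) · [[d, -b], [-b, a]] = [[0.092, -0.0575],
 [-0.0575, 0.1609]].

Step 3 — form the quadratic (x - mu)^T · Sigma^{-1} · (x - mu):
  Sigma^{-1} · (x - mu) = (0.3333, -0.3333).
  (x - mu)^T · [Sigma^{-1} · (x - mu)] = (3)·(0.3333) + (-1)·(-0.3333) = 1.3333.

Step 4 — take square root: d = √(1.3333) ≈ 1.1547.

d(x, mu) = √(1.3333) ≈ 1.1547


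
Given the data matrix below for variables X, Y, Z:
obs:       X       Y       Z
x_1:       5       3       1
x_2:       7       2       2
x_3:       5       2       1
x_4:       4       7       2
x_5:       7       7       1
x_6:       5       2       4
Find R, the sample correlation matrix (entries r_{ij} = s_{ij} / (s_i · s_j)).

Step 1 — column means:
  mean(X) = (5 + 7 + 5 + 4 + 7 + 5) / 6 = 33/6 = 5.5
  mean(Y) = (3 + 2 + 2 + 7 + 7 + 2) / 6 = 23/6 = 3.8333
  mean(Z) = (1 + 2 + 1 + 2 + 1 + 4) / 6 = 11/6 = 1.8333

Step 2 — sample variances and covariances s[i,j] = (1/(n-1)) · Σ_k (x_{k,i} - mean_i) · (x_{k,j} - mean_j), with n-1 = 5:
  s[X,X] = ((-0.5)·(-0.5) + (1.5)·(1.5) + (-0.5)·(-0.5) + (-1.5)·(-1.5) + (1.5)·(1.5) + (-0.5)·(-0.5)) / 5 = 7.5/5 = 1.5
  s[X,Y] = ((-0.5)·(-0.8333) + (1.5)·(-1.8333) + (-0.5)·(-1.8333) + (-1.5)·(3.1667) + (1.5)·(3.1667) + (-0.5)·(-1.8333)) / 5 = -0.5/5 = -0.1
  s[X,Z] = ((-0.5)·(-0.8333) + (1.5)·(0.1667) + (-0.5)·(-0.8333) + (-1.5)·(0.1667) + (1.5)·(-0.8333) + (-0.5)·(2.1667)) / 5 = -1.5/5 = -0.3
  s[Y,Y] = ((-0.8333)·(-0.8333) + (-1.8333)·(-1.8333) + (-1.8333)·(-1.8333) + (3.1667)·(3.1667) + (3.1667)·(3.1667) + (-1.8333)·(-1.8333)) / 5 = 30.8333/5 = 6.1667
  s[Y,Z] = ((-0.8333)·(-0.8333) + (-1.8333)·(0.1667) + (-1.8333)·(-0.8333) + (3.1667)·(0.1667) + (3.1667)·(-0.8333) + (-1.8333)·(2.1667)) / 5 = -4.1667/5 = -0.8333
  s[Z,Z] = ((-0.8333)·(-0.8333) + (0.1667)·(0.1667) + (-0.8333)·(-0.8333) + (0.1667)·(0.1667) + (-0.8333)·(-0.8333) + (2.1667)·(2.1667)) / 5 = 6.8333/5 = 1.3667
  Sample standard deviations s_i = √(s[i,i]):
  s(X) = √(1.5) = 1.2247
  s(Y) = √(6.1667) = 2.4833
  s(Z) = √(1.3667) = 1.169

Step 3 — r_{ij} = s_{ij} / (s_i · s_j):
  r[X,X] = 1 (diagonal).
  r[X,Y] = -0.1 / (1.2247 · 2.4833) = -0.1 / 3.0414 = -0.0329
  r[X,Z] = -0.3 / (1.2247 · 1.169) = -0.3 / 1.4318 = -0.2095
  r[Y,Y] = 1 (diagonal).
  r[Y,Z] = -0.8333 / (2.4833 · 1.169) = -0.8333 / 2.9031 = -0.2871
  r[Z,Z] = 1 (diagonal).

R is symmetric with unit diagonal. Assembling:

R = [[1, -0.0329, -0.2095],
 [-0.0329, 1, -0.2871],
 [-0.2095, -0.2871, 1]]


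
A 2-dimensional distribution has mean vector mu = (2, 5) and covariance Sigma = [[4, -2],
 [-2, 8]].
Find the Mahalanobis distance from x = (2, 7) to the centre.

Step 1 — centre the observation: (x - mu) = (0, 2).

Step 2 — invert Sigma. det(Sigma) = 4·8 - (-2)² = 28.
  Sigma^{-1} = (1/det) · [[d, -b], [-b, a]] = [[0.2857, 0.0714],
 [0.0714, 0.1429]].

Step 3 — form the quadratic (x - mu)^T · Sigma^{-1} · (x - mu):
  Sigma^{-1} · (x - mu) = (0.1429, 0.2857).
  (x - mu)^T · [Sigma^{-1} · (x - mu)] = (0)·(0.1429) + (2)·(0.2857) = 0.5714.

Step 4 — take square root: d = √(0.5714) ≈ 0.7559.

d(x, mu) = √(0.5714) ≈ 0.7559


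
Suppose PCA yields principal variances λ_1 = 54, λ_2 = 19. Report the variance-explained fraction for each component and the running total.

Step 1 — total variance = trace(Sigma) = Σ λ_i = 54 + 19 = 73.

Step 2 — fraction explained by component i = λ_i / Σ λ:
  PC1: 54/73 = 0.7397
  PC2: 19/73 = 0.2603

Step 3 — cumulative fraction after k components = (λ_1 + ... + λ_k) / Σ λ:
  k = 1: 54/73 = 0.7397
  k = 2: (54 + 19)/73 = 73/73 = 1

Summary (fraction, with percent):

explained: PC1 0.7397 (73.97%), PC2 0.2603 (26.03%);  cumulative: 0.7397, 1


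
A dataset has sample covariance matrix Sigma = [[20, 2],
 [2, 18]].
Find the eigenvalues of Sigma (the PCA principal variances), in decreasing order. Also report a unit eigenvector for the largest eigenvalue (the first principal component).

Step 1 — characteristic polynomial of 2×2 Sigma:
  det(Sigma - λI) = λ² - trace · λ + det = 0.
  trace = 20 + 18 = 38, det = 20·18 - (2)² = 356.
Step 2 — discriminant:
  Δ = trace² - 4·det = 1444 - 1424 = 20.
Step 3 — eigenvalues:
  λ = (trace ± √Δ)/2 = (38 ± 4.4721)/2,
  λ_1 = 21.2361,  λ_2 = 16.7639.

Step 4 — unit eigenvector for λ_1: solve (Sigma - λ_1 I)v = 0. First row:
  (20 - 21.2361)·v_x + (2)·v_y = 0, i.e. (-1.2361)·v_x + (2)·v_y = 0,
  so v ∝ (b, λ_1 - a) = (2, 1.2361) = u.
  ||u|| = √((2)² + (1.2361)²) = √(5.5279) ≈ 2.3511,
  v_1 = u/||u|| ≈ (0.8507, 0.5257) (||v_1|| = 1).

λ_1 = 21.2361,  λ_2 = 16.7639;  v_1 ≈ (0.8507, 0.5257)


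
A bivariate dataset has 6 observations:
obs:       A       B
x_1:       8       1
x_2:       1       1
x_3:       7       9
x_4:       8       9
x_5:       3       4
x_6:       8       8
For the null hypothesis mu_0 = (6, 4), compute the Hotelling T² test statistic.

Step 1 — sample mean vector:
  mean(A) = (8 + 1 + 7 + 8 + 3 + 8) / 6 = 35/6 = 5.8333
  mean(B) = (1 + 1 + 9 + 9 + 4 + 8) / 6 = 32/6 = 5.3333
  x̄ = (5.8333, 5.3333),  deviation x̄ - mu_0 = (5.8333, 5.3333) - (6, 4) = (-0.1667, 1.3333).

Step 2 — sample covariance matrix, S[i,j] = (1/(n-1)) · Σ_k (x_{k,i} - mean_i) · (x_{k,j} - mean_j), divisor n-1 = 5:
  S[A,A] = ((2.1667)·(2.1667) + (-4.8333)·(-4.8333) + (1.1667)·(1.1667) + (2.1667)·(2.1667) + (-2.8333)·(-2.8333) + (2.1667)·(2.1667)) / 5 = 46.8333/5 = 9.3667
  S[A,B] = ((2.1667)·(-4.3333) + (-4.8333)·(-4.3333) + (1.1667)·(3.6667) + (2.1667)·(3.6667) + (-2.8333)·(-1.3333) + (2.1667)·(2.6667)) / 5 = 33.3333/5 = 6.6667
  S[B,B] = ((-4.3333)·(-4.3333) + (-4.3333)·(-4.3333) + (3.6667)·(3.6667) + (3.6667)·(3.6667) + (-1.3333)·(-1.3333) + (2.6667)·(2.6667)) / 5 = 73.3333/5 = 14.6667
  S = [[9.3667, 6.6667],
 [6.6667, 14.6667]].

Step 3 — invert S. det(S) = 9.3667·14.6667 - (6.6667)² = 92.9333.
  S^{-1} = (1/det) · [[d, -b], [-b, a]] = [[0.1578, -0.0717],
 [-0.0717, 0.1008]].

Step 4 — quadratic form (x̄ - mu_0)^T · S^{-1} · (x̄ - mu_0):
  S^{-1} · (x̄ - mu_0) = (-0.122, 0.1463),
  (x̄ - mu_0)^T · [...] = (-0.1667)·(-0.122) + (1.3333)·(0.1463) = 0.2154.

Step 5 — scale by n: T² = 6 · 0.2154 = 1.2927.

T² ≈ 1.2927


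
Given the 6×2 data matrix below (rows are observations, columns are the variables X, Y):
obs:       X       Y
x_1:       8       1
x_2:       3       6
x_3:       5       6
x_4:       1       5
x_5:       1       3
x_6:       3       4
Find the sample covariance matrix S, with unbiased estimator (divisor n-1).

Step 1 — column means:
  mean(X) = (8 + 3 + 5 + 1 + 1 + 3) / 6 = 21/6 = 3.5
  mean(Y) = (1 + 6 + 6 + 5 + 3 + 4) / 6 = 25/6 = 4.1667

Step 2 — sample covariance S[i,j] = (1/(n-1)) · Σ_k (x_{k,i} - mean_i) · (x_{k,j} - mean_j), with n-1 = 5.
  S[X,X] = ((4.5)·(4.5) + (-0.5)·(-0.5) + (1.5)·(1.5) + (-2.5)·(-2.5) + (-2.5)·(-2.5) + (-0.5)·(-0.5)) / 5 = 35.5/5 = 7.1
  S[X,Y] = ((4.5)·(-3.1667) + (-0.5)·(1.8333) + (1.5)·(1.8333) + (-2.5)·(0.8333) + (-2.5)·(-1.1667) + (-0.5)·(-0.1667)) / 5 = -11.5/5 = -2.3
  S[Y,Y] = ((-3.1667)·(-3.1667) + (1.8333)·(1.8333) + (1.8333)·(1.8333) + (0.8333)·(0.8333) + (-1.1667)·(-1.1667) + (-0.1667)·(-0.1667)) / 5 = 18.8333/5 = 3.7667

S is symmetric (S[j,i] = S[i,j]). Assembling:

S = [[7.1, -2.3],
 [-2.3, 3.7667]]


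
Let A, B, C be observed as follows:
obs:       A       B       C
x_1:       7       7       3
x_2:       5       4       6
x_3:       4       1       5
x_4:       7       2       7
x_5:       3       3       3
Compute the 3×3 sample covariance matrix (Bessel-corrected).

Step 1 — column means:
  mean(A) = (7 + 5 + 4 + 7 + 3) / 5 = 26/5 = 5.2
  mean(B) = (7 + 4 + 1 + 2 + 3) / 5 = 17/5 = 3.4
  mean(C) = (3 + 6 + 5 + 7 + 3) / 5 = 24/5 = 4.8

Step 2 — sample covariance S[i,j] = (1/(n-1)) · Σ_k (x_{k,i} - mean_i) · (x_{k,j} - mean_j), with n-1 = 4.
  S[A,A] = ((1.8)·(1.8) + (-0.2)·(-0.2) + (-1.2)·(-1.2) + (1.8)·(1.8) + (-2.2)·(-2.2)) / 4 = 12.8/4 = 3.2
  S[A,B] = ((1.8)·(3.6) + (-0.2)·(0.6) + (-1.2)·(-2.4) + (1.8)·(-1.4) + (-2.2)·(-0.4)) / 4 = 7.6/4 = 1.9
  S[A,C] = ((1.8)·(-1.8) + (-0.2)·(1.2) + (-1.2)·(0.2) + (1.8)·(2.2) + (-2.2)·(-1.8)) / 4 = 4.2/4 = 1.05
  S[B,B] = ((3.6)·(3.6) + (0.6)·(0.6) + (-2.4)·(-2.4) + (-1.4)·(-1.4) + (-0.4)·(-0.4)) / 4 = 21.2/4 = 5.3
  S[B,C] = ((3.6)·(-1.8) + (0.6)·(1.2) + (-2.4)·(0.2) + (-1.4)·(2.2) + (-0.4)·(-1.8)) / 4 = -8.6/4 = -2.15
  S[C,C] = ((-1.8)·(-1.8) + (1.2)·(1.2) + (0.2)·(0.2) + (2.2)·(2.2) + (-1.8)·(-1.8)) / 4 = 12.8/4 = 3.2

S is symmetric (S[j,i] = S[i,j]). Assembling:

S = [[3.2, 1.9, 1.05],
 [1.9, 5.3, -2.15],
 [1.05, -2.15, 3.2]]


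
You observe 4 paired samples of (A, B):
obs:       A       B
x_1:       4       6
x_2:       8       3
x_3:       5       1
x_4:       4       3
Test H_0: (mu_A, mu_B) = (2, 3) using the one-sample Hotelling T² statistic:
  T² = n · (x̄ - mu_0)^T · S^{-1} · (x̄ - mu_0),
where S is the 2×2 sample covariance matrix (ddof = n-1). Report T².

Step 1 — sample mean vector:
  mean(A) = (4 + 8 + 5 + 4) / 4 = 21/4 = 5.25
  mean(B) = (6 + 3 + 1 + 3) / 4 = 13/4 = 3.25
  x̄ = (5.25, 3.25),  deviation x̄ - mu_0 = (5.25, 3.25) - (2, 3) = (3.25, 0.25).

Step 2 — sample covariance matrix, S[i,j] = (1/(n-1)) · Σ_k (x_{k,i} - mean_i) · (x_{k,j} - mean_j), divisor n-1 = 3:
  S[A,A] = ((-1.25)·(-1.25) + (2.75)·(2.75) + (-0.25)·(-0.25) + (-1.25)·(-1.25)) / 3 = 10.75/3 = 3.5833
  S[A,B] = ((-1.25)·(2.75) + (2.75)·(-0.25) + (-0.25)·(-2.25) + (-1.25)·(-0.25)) / 3 = -3.25/3 = -1.0833
  S[B,B] = ((2.75)·(2.75) + (-0.25)·(-0.25) + (-2.25)·(-2.25) + (-0.25)·(-0.25)) / 3 = 12.75/3 = 4.25
  S = [[3.5833, -1.0833],
 [-1.0833, 4.25]].

Step 3 — invert S. det(S) = 3.5833·4.25 - (-1.0833)² = 14.0556.
  S^{-1} = (1/det) · [[d, -b], [-b, a]] = [[0.3024, 0.0771],
 [0.0771, 0.2549]].

Step 4 — quadratic form (x̄ - mu_0)^T · S^{-1} · (x̄ - mu_0):
  S^{-1} · (x̄ - mu_0) = (1.002, 0.3142),
  (x̄ - mu_0)^T · [...] = (3.25)·(1.002) + (0.25)·(0.3142) = 3.335.

Step 5 — scale by n: T² = 4 · 3.335 = 13.3399.

T² ≈ 13.3399


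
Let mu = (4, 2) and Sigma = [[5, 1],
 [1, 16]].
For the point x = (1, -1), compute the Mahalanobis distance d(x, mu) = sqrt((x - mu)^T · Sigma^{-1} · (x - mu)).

Step 1 — centre the observation: (x - mu) = (-3, -3).

Step 2 — invert Sigma. det(Sigma) = 5·16 - (1)² = 79.
  Sigma^{-1} = (1/det) · [[d, -b], [-b, a]] = [[0.2025, -0.0127],
 [-0.0127, 0.0633]].

Step 3 — form the quadratic (x - mu)^T · Sigma^{-1} · (x - mu):
  Sigma^{-1} · (x - mu) = (-0.5696, -0.1519).
  (x - mu)^T · [Sigma^{-1} · (x - mu)] = (-3)·(-0.5696) + (-3)·(-0.1519) = 2.1646.

Step 4 — take square root: d = √(2.1646) ≈ 1.4712.

d(x, mu) = √(2.1646) ≈ 1.4712


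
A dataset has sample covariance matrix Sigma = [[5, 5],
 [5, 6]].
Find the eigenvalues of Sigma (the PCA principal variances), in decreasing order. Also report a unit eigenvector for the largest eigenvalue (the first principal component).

Step 1 — characteristic polynomial of 2×2 Sigma:
  det(Sigma - λI) = λ² - trace · λ + det = 0.
  trace = 5 + 6 = 11, det = 5·6 - (5)² = 5.
Step 2 — discriminant:
  Δ = trace² - 4·det = 121 - 20 = 101.
Step 3 — eigenvalues:
  λ = (trace ± √Δ)/2 = (11 ± 10.0499)/2,
  λ_1 = 10.5249,  λ_2 = 0.4751.

Step 4 — unit eigenvector for λ_1: solve (Sigma - λ_1 I)v = 0. First row:
  (5 - 10.5249)·v_x + (5)·v_y = 0, i.e. (-5.5249)·v_x + (5)·v_y = 0,
  so v ∝ (b, λ_1 - a) = (5, 5.5249) = u.
  ||u|| = √((5)² + (5.5249)²) = √(55.5249) ≈ 7.4515,
  v_1 = u/||u|| ≈ (0.671, 0.7415) (||v_1|| = 1).

λ_1 = 10.5249,  λ_2 = 0.4751;  v_1 ≈ (0.671, 0.7415)


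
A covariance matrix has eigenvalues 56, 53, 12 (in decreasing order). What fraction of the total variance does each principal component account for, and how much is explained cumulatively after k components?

Step 1 — total variance = trace(Sigma) = Σ λ_i = 56 + 53 + 12 = 121.

Step 2 — fraction explained by component i = λ_i / Σ λ:
  PC1: 56/121 = 0.4628
  PC2: 53/121 = 0.438
  PC3: 12/121 = 0.0992

Step 3 — cumulative fraction after k components = (λ_1 + ... + λ_k) / Σ λ:
  k = 1: 56/121 = 0.4628
  k = 2: (56 + 53)/121 = 109/121 = 0.9008
  k = 3: (56 + 53 + 12)/121 = 121/121 = 1

Summary (fraction, with percent):

explained: PC1 0.4628 (46.28%), PC2 0.438 (43.8%), PC3 0.0992 (9.92%);  cumulative: 0.4628, 0.9008, 1


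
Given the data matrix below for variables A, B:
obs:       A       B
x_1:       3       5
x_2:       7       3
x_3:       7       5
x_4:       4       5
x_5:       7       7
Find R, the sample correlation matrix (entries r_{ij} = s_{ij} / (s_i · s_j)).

Step 1 — column means:
  mean(A) = (3 + 7 + 7 + 4 + 7) / 5 = 28/5 = 5.6
  mean(B) = (5 + 3 + 5 + 5 + 7) / 5 = 25/5 = 5

Step 2 — sample variances and covariances s[i,j] = (1/(n-1)) · Σ_k (x_{k,i} - mean_i) · (x_{k,j} - mean_j), with n-1 = 4:
  s[A,A] = ((-2.6)·(-2.6) + (1.4)·(1.4) + (1.4)·(1.4) + (-1.6)·(-1.6) + (1.4)·(1.4)) / 4 = 15.2/4 = 3.8
  s[A,B] = ((-2.6)·(0) + (1.4)·(-2) + (1.4)·(0) + (-1.6)·(0) + (1.4)·(2)) / 4 = 0/4 = 0
  s[B,B] = ((0)·(0) + (-2)·(-2) + (0)·(0) + (0)·(0) + (2)·(2)) / 4 = 8/4 = 2
  Sample standard deviations s_i = √(s[i,i]):
  s(A) = √(3.8) = 1.9494
  s(B) = √(2) = 1.4142

Step 3 — r_{ij} = s_{ij} / (s_i · s_j):
  r[A,A] = 1 (diagonal).
  r[A,B] = 0 / (1.9494 · 1.4142) = 0 / 2.7568 = 0
  r[B,B] = 1 (diagonal).

R is symmetric with unit diagonal. Assembling:

R = [[1, 0],
 [0, 1]]


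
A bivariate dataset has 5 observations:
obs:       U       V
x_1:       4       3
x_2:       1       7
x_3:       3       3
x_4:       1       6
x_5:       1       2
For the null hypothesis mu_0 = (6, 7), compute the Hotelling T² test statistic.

Step 1 — sample mean vector:
  mean(U) = (4 + 1 + 3 + 1 + 1) / 5 = 10/5 = 2
  mean(V) = (3 + 7 + 3 + 6 + 2) / 5 = 21/5 = 4.2
  x̄ = (2, 4.2),  deviation x̄ - mu_0 = (2, 4.2) - (6, 7) = (-4, -2.8).

Step 2 — sample covariance matrix, S[i,j] = (1/(n-1)) · Σ_k (x_{k,i} - mean_i) · (x_{k,j} - mean_j), divisor n-1 = 4:
  S[U,U] = ((2)·(2) + (-1)·(-1) + (1)·(1) + (-1)·(-1) + (-1)·(-1)) / 4 = 8/4 = 2
  S[U,V] = ((2)·(-1.2) + (-1)·(2.8) + (1)·(-1.2) + (-1)·(1.8) + (-1)·(-2.2)) / 4 = -6/4 = -1.5
  S[V,V] = ((-1.2)·(-1.2) + (2.8)·(2.8) + (-1.2)·(-1.2) + (1.8)·(1.8) + (-2.2)·(-2.2)) / 4 = 18.8/4 = 4.7
  S = [[2, -1.5],
 [-1.5, 4.7]].

Step 3 — invert S. det(S) = 2·4.7 - (-1.5)² = 7.15.
  S^{-1} = (1/det) · [[d, -b], [-b, a]] = [[0.6573, 0.2098],
 [0.2098, 0.2797]].

Step 4 — quadratic form (x̄ - mu_0)^T · S^{-1} · (x̄ - mu_0):
  S^{-1} · (x̄ - mu_0) = (-3.2168, -1.6224),
  (x̄ - mu_0)^T · [...] = (-4)·(-3.2168) + (-2.8)·(-1.6224) = 17.4098.

Step 5 — scale by n: T² = 5 · 17.4098 = 87.049.

T² ≈ 87.049


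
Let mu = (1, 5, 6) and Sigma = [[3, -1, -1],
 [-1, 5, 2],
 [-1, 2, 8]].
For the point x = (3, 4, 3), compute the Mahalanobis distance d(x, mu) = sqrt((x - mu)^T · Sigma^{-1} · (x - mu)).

Step 1 — centre the observation: (x - mu) = (2, -1, -3).

Step 2 — invert Sigma (cofactor / det for 3×3, or solve directly):
  Sigma^{-1} = [[0.3636, 0.0606, 0.0303],
 [0.0606, 0.2323, -0.0505],
 [0.0303, -0.0505, 0.1414]].

Step 3 — form the quadratic (x - mu)^T · Sigma^{-1} · (x - mu):
  Sigma^{-1} · (x - mu) = (0.5758, 0.0404, -0.3131).
  (x - mu)^T · [Sigma^{-1} · (x - mu)] = (2)·(0.5758) + (-1)·(0.0404) + (-3)·(-0.3131) = 2.0505.

Step 4 — take square root: d = √(2.0505) ≈ 1.432.

d(x, mu) = √(2.0505) ≈ 1.432


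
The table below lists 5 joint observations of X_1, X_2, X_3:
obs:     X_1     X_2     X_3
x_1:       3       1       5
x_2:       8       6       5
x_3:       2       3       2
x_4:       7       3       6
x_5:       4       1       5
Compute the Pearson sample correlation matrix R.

Step 1 — column means:
  mean(X_1) = (3 + 8 + 2 + 7 + 4) / 5 = 24/5 = 4.8
  mean(X_2) = (1 + 6 + 3 + 3 + 1) / 5 = 14/5 = 2.8
  mean(X_3) = (5 + 5 + 2 + 6 + 5) / 5 = 23/5 = 4.6

Step 2 — sample variances and covariances s[i,j] = (1/(n-1)) · Σ_k (x_{k,i} - mean_i) · (x_{k,j} - mean_j), with n-1 = 4:
  s[X_1,X_1] = ((-1.8)·(-1.8) + (3.2)·(3.2) + (-2.8)·(-2.8) + (2.2)·(2.2) + (-0.8)·(-0.8)) / 4 = 26.8/4 = 6.7
  s[X_1,X_2] = ((-1.8)·(-1.8) + (3.2)·(3.2) + (-2.8)·(0.2) + (2.2)·(0.2) + (-0.8)·(-1.8)) / 4 = 14.8/4 = 3.7
  s[X_1,X_3] = ((-1.8)·(0.4) + (3.2)·(0.4) + (-2.8)·(-2.6) + (2.2)·(1.4) + (-0.8)·(0.4)) / 4 = 10.6/4 = 2.65
  s[X_2,X_2] = ((-1.8)·(-1.8) + (3.2)·(3.2) + (0.2)·(0.2) + (0.2)·(0.2) + (-1.8)·(-1.8)) / 4 = 16.8/4 = 4.2
  s[X_2,X_3] = ((-1.8)·(0.4) + (3.2)·(0.4) + (0.2)·(-2.6) + (0.2)·(1.4) + (-1.8)·(0.4)) / 4 = -0.4/4 = -0.1
  s[X_3,X_3] = ((0.4)·(0.4) + (0.4)·(0.4) + (-2.6)·(-2.6) + (1.4)·(1.4) + (0.4)·(0.4)) / 4 = 9.2/4 = 2.3
  Sample standard deviations s_i = √(s[i,i]):
  s(X_1) = √(6.7) = 2.5884
  s(X_2) = √(4.2) = 2.0494
  s(X_3) = √(2.3) = 1.5166

Step 3 — r_{ij} = s_{ij} / (s_i · s_j):
  r[X_1,X_1] = 1 (diagonal).
  r[X_1,X_2] = 3.7 / (2.5884 · 2.0494) = 3.7 / 5.3047 = 0.6975
  r[X_1,X_3] = 2.65 / (2.5884 · 1.5166) = 2.65 / 3.9256 = 0.6751
  r[X_2,X_2] = 1 (diagonal).
  r[X_2,X_3] = -0.1 / (2.0494 · 1.5166) = -0.1 / 3.1081 = -0.0322
  r[X_3,X_3] = 1 (diagonal).

R is symmetric with unit diagonal. Assembling:

R = [[1, 0.6975, 0.6751],
 [0.6975, 1, -0.0322],
 [0.6751, -0.0322, 1]]


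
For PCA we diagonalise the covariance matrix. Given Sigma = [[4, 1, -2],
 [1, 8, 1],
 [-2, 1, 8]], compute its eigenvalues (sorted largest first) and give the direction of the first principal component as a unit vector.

Step 1 — characteristic polynomial p(λ) = det(λI - Sigma) = λ³ - tr·λ² + c_1·λ - det, where tr = trace, c_1 = sum of the principal 2×2 minors, det = det(Sigma):
  tr = 4 + 8 + 8 = 20,
  c_1 = (4·8 - (1)²) + (4·8 - (-2)²) + (8·8 - (1)²) = 31 + 28 + 63 = 122,
  det = 4·(8·8 - (1)²) - (1)·((1)·8 - (1)·(-2)) + (-2)·((1)·(1) - 8·(-2)) = 4·(63) - (1)·(10) + (-2)·(17) = 208.
  So p(λ) = λ³ - 20λ² + 122λ - 208.
Step 2 — look for an integer root (rational root theorem: any rational root is an integer divisor of 208). Testing λ = 8:
  p(8) = 512 - 1280 + 976 - 208 = 0  ✓
  Dividing out (λ - 8): p(λ) = (λ - 8)(λ² - 12λ + 26).
Step 3 — remaining eigenvalues from the quadratic λ² - 12λ + 26 = 0:
  Δ = 12² - 4·26 = 144 - 104 = 40,  λ = (12 ± √40)/2 = (12 ± 6.3246)/2 ≈ 9.1623 or 2.8377.
  Sorted: λ_1 = 9.1623,  λ_2 = 8,  λ_3 = 2.8377  (check: sum = 20 = tr ✓).

Step 4 — unit eigenvector for λ_1 ≈ 9.1623: v spans the null space of (Sigma - λ_1 I), whose rows are
  r_1 = (-5.1623, 1, -2),  r_2 = (1, -1.1623, 1),  r_3 = (-2, 1, -1.1623).
  v is orthogonal to every row, so take v ∝ r_1 × r_2 = ((1)·(1) - (-2)·(-1.1623), (-2)·(1) - (-5.1623)·(1), (-5.1623)·(-1.1623) - (1)·(1)) ≈ (-1.3246, 3.1623, 5).
  Rescale (multiply by -1 so the first nonzero entry is positive): u = (1.3246, -3.1623, -5).
  ||u|| = √((1.3246)² + (-3.1623)² + (-5)²) = √(36.7544) ≈ 6.0625,  v_1 = u/||u|| ≈ (0.2185, -0.5216, -0.8247) (||v_1|| = 1).

λ_1 = 9.1623,  λ_2 = 8,  λ_3 = 2.8377;  v_1 ≈ (0.2185, -0.5216, -0.8247)


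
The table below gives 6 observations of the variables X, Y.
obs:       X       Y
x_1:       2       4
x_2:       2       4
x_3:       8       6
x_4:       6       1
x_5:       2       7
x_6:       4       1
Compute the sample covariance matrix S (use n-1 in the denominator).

Step 1 — column means:
  mean(X) = (2 + 2 + 8 + 6 + 2 + 4) / 6 = 24/6 = 4
  mean(Y) = (4 + 4 + 6 + 1 + 7 + 1) / 6 = 23/6 = 3.8333

Step 2 — sample covariance S[i,j] = (1/(n-1)) · Σ_k (x_{k,i} - mean_i) · (x_{k,j} - mean_j), with n-1 = 5.
  S[X,X] = ((-2)·(-2) + (-2)·(-2) + (4)·(4) + (2)·(2) + (-2)·(-2) + (0)·(0)) / 5 = 32/5 = 6.4
  S[X,Y] = ((-2)·(0.1667) + (-2)·(0.1667) + (4)·(2.1667) + (2)·(-2.8333) + (-2)·(3.1667) + (0)·(-2.8333)) / 5 = -4/5 = -0.8
  S[Y,Y] = ((0.1667)·(0.1667) + (0.1667)·(0.1667) + (2.1667)·(2.1667) + (-2.8333)·(-2.8333) + (3.1667)·(3.1667) + (-2.8333)·(-2.8333)) / 5 = 30.8333/5 = 6.1667

S is symmetric (S[j,i] = S[i,j]). Assembling:

S = [[6.4, -0.8],
 [-0.8, 6.1667]]


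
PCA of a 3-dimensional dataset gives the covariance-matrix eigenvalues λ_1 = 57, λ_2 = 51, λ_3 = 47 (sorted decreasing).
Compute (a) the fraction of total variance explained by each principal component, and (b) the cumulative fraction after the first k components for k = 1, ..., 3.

Step 1 — total variance = trace(Sigma) = Σ λ_i = 57 + 51 + 47 = 155.

Step 2 — fraction explained by component i = λ_i / Σ λ:
  PC1: 57/155 = 0.3677
  PC2: 51/155 = 0.329
  PC3: 47/155 = 0.3032

Step 3 — cumulative fraction after k components = (λ_1 + ... + λ_k) / Σ λ:
  k = 1: 57/155 = 0.3677
  k = 2: (57 + 51)/155 = 108/155 = 0.6968
  k = 3: (57 + 51 + 47)/155 = 155/155 = 1

Summary (fraction, with percent):

explained: PC1 0.3677 (36.77%), PC2 0.329 (32.9%), PC3 0.3032 (30.32%);  cumulative: 0.3677, 0.6968, 1


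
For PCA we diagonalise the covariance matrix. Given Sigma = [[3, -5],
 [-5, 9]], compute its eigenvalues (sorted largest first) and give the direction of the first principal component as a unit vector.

Step 1 — characteristic polynomial of 2×2 Sigma:
  det(Sigma - λI) = λ² - trace · λ + det = 0.
  trace = 3 + 9 = 12, det = 3·9 - (-5)² = 2.
Step 2 — discriminant:
  Δ = trace² - 4·det = 144 - 8 = 136.
Step 3 — eigenvalues:
  λ = (trace ± √Δ)/2 = (12 ± 11.6619)/2,
  λ_1 = 11.831,  λ_2 = 0.169.

Step 4 — unit eigenvector for λ_1: solve (Sigma - λ_1 I)v = 0. First row:
  (3 - 11.831)·v_x + (-5)·v_y = 0, i.e. (-8.831)·v_x + (-5)·v_y = 0,
  so v ∝ (b, λ_1 - a) = (-5, 8.831); multiply by -1 so the first entry is positive: u = (5, -8.831).
  ||u|| = √((5)² + (-8.831)²) = √(102.9857) ≈ 10.1482,
  v_1 = u/||u|| ≈ (0.4927, -0.8702) (||v_1|| = 1).

λ_1 = 11.831,  λ_2 = 0.169;  v_1 ≈ (0.4927, -0.8702)


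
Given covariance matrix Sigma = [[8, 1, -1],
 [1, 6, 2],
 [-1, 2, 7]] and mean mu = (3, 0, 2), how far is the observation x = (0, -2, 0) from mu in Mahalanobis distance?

Step 1 — centre the observation: (x - mu) = (-3, -2, -2).

Step 2 — invert Sigma (cofactor / det for 3×3, or solve directly):
  Sigma^{-1} = [[0.1324, -0.0314, 0.0279],
 [-0.0314, 0.1916, -0.0592],
 [0.0279, -0.0592, 0.1638]].

Step 3 — form the quadratic (x - mu)^T · Sigma^{-1} · (x - mu):
  Sigma^{-1} · (x - mu) = (-0.3902, -0.1707, -0.2927).
  (x - mu)^T · [Sigma^{-1} · (x - mu)] = (-3)·(-0.3902) + (-2)·(-0.1707) + (-2)·(-0.2927) = 2.0976.

Step 4 — take square root: d = √(2.0976) ≈ 1.4483.

d(x, mu) = √(2.0976) ≈ 1.4483


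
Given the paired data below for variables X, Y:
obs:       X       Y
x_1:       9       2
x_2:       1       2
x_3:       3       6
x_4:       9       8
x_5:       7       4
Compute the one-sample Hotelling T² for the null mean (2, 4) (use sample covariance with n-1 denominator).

Step 1 — sample mean vector:
  mean(X) = (9 + 1 + 3 + 9 + 7) / 5 = 29/5 = 5.8
  mean(Y) = (2 + 2 + 6 + 8 + 4) / 5 = 22/5 = 4.4
  x̄ = (5.8, 4.4),  deviation x̄ - mu_0 = (5.8, 4.4) - (2, 4) = (3.8, 0.4).

Step 2 — sample covariance matrix, S[i,j] = (1/(n-1)) · Σ_k (x_{k,i} - mean_i) · (x_{k,j} - mean_j), divisor n-1 = 4:
  S[X,X] = ((3.2)·(3.2) + (-4.8)·(-4.8) + (-2.8)·(-2.8) + (3.2)·(3.2) + (1.2)·(1.2)) / 4 = 52.8/4 = 13.2
  S[X,Y] = ((3.2)·(-2.4) + (-4.8)·(-2.4) + (-2.8)·(1.6) + (3.2)·(3.6) + (1.2)·(-0.4)) / 4 = 10.4/4 = 2.6
  S[Y,Y] = ((-2.4)·(-2.4) + (-2.4)·(-2.4) + (1.6)·(1.6) + (3.6)·(3.6) + (-0.4)·(-0.4)) / 4 = 27.2/4 = 6.8
  S = [[13.2, 2.6],
 [2.6, 6.8]].

Step 3 — invert S. det(S) = 13.2·6.8 - (2.6)² = 83.
  S^{-1} = (1/det) · [[d, -b], [-b, a]] = [[0.0819, -0.0313],
 [-0.0313, 0.159]].

Step 4 — quadratic form (x̄ - mu_0)^T · S^{-1} · (x̄ - mu_0):
  S^{-1} · (x̄ - mu_0) = (0.2988, -0.0554),
  (x̄ - mu_0)^T · [...] = (3.8)·(0.2988) + (0.4)·(-0.0554) = 1.1133.

Step 5 — scale by n: T² = 5 · 1.1133 = 5.5663.

T² ≈ 5.5663


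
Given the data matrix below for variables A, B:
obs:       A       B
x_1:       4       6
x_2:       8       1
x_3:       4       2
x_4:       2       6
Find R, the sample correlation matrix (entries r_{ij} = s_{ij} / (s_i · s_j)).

Step 1 — column means:
  mean(A) = (4 + 8 + 4 + 2) / 4 = 18/4 = 4.5
  mean(B) = (6 + 1 + 2 + 6) / 4 = 15/4 = 3.75

Step 2 — sample variances and covariances s[i,j] = (1/(n-1)) · Σ_k (x_{k,i} - mean_i) · (x_{k,j} - mean_j), with n-1 = 3:
  s[A,A] = ((-0.5)·(-0.5) + (3.5)·(3.5) + (-0.5)·(-0.5) + (-2.5)·(-2.5)) / 3 = 19/3 = 6.3333
  s[A,B] = ((-0.5)·(2.25) + (3.5)·(-2.75) + (-0.5)·(-1.75) + (-2.5)·(2.25)) / 3 = -15.5/3 = -5.1667
  s[B,B] = ((2.25)·(2.25) + (-2.75)·(-2.75) + (-1.75)·(-1.75) + (2.25)·(2.25)) / 3 = 20.75/3 = 6.9167
  Sample standard deviations s_i = √(s[i,i]):
  s(A) = √(6.3333) = 2.5166
  s(B) = √(6.9167) = 2.63

Step 3 — r_{ij} = s_{ij} / (s_i · s_j):
  r[A,A] = 1 (diagonal).
  r[A,B] = -5.1667 / (2.5166 · 2.63) = -5.1667 / 6.6186 = -0.7806
  r[B,B] = 1 (diagonal).

R is symmetric with unit diagonal. Assembling:

R = [[1, -0.7806],
 [-0.7806, 1]]


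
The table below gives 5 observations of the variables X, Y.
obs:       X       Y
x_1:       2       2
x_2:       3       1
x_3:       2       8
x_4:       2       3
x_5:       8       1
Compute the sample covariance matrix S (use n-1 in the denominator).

Step 1 — column means:
  mean(X) = (2 + 3 + 2 + 2 + 8) / 5 = 17/5 = 3.4
  mean(Y) = (2 + 1 + 8 + 3 + 1) / 5 = 15/5 = 3

Step 2 — sample covariance S[i,j] = (1/(n-1)) · Σ_k (x_{k,i} - mean_i) · (x_{k,j} - mean_j), with n-1 = 4.
  S[X,X] = ((-1.4)·(-1.4) + (-0.4)·(-0.4) + (-1.4)·(-1.4) + (-1.4)·(-1.4) + (4.6)·(4.6)) / 4 = 27.2/4 = 6.8
  S[X,Y] = ((-1.4)·(-1) + (-0.4)·(-2) + (-1.4)·(5) + (-1.4)·(0) + (4.6)·(-2)) / 4 = -14/4 = -3.5
  S[Y,Y] = ((-1)·(-1) + (-2)·(-2) + (5)·(5) + (0)·(0) + (-2)·(-2)) / 4 = 34/4 = 8.5

S is symmetric (S[j,i] = S[i,j]). Assembling:

S = [[6.8, -3.5],
 [-3.5, 8.5]]


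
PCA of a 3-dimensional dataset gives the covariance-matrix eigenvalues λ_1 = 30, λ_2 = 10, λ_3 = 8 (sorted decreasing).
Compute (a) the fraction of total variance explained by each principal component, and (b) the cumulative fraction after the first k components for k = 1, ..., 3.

Step 1 — total variance = trace(Sigma) = Σ λ_i = 30 + 10 + 8 = 48.

Step 2 — fraction explained by component i = λ_i / Σ λ:
  PC1: 30/48 = 0.625
  PC2: 10/48 = 0.2083
  PC3: 8/48 = 0.1667

Step 3 — cumulative fraction after k components = (λ_1 + ... + λ_k) / Σ λ:
  k = 1: 30/48 = 0.625
  k = 2: (30 + 10)/48 = 40/48 = 0.8333
  k = 3: (30 + 10 + 8)/48 = 48/48 = 1

Summary (fraction, with percent):

explained: PC1 0.625 (62.5%), PC2 0.2083 (20.83%), PC3 0.1667 (16.67%);  cumulative: 0.625, 0.8333, 1


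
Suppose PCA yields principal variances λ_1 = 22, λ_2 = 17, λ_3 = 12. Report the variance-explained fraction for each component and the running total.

Step 1 — total variance = trace(Sigma) = Σ λ_i = 22 + 17 + 12 = 51.

Step 2 — fraction explained by component i = λ_i / Σ λ:
  PC1: 22/51 = 0.4314
  PC2: 17/51 = 0.3333
  PC3: 12/51 = 0.2353

Step 3 — cumulative fraction after k components = (λ_1 + ... + λ_k) / Σ λ:
  k = 1: 22/51 = 0.4314
  k = 2: (22 + 17)/51 = 39/51 = 0.7647
  k = 3: (22 + 17 + 12)/51 = 51/51 = 1

Summary (fraction, with percent):

explained: PC1 0.4314 (43.14%), PC2 0.3333 (33.33%), PC3 0.2353 (23.53%);  cumulative: 0.4314, 0.7647, 1


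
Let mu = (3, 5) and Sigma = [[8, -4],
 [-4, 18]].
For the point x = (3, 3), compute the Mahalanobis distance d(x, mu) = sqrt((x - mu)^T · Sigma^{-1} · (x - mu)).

Step 1 — centre the observation: (x - mu) = (0, -2).

Step 2 — invert Sigma. det(Sigma) = 8·18 - (-4)² = 128.
  Sigma^{-1} = (1/det) · [[d, -b], [-b, a]] = [[0.1406, 0.0312],
 [0.0312, 0.0625]].

Step 3 — form the quadratic (x - mu)^T · Sigma^{-1} · (x - mu):
  Sigma^{-1} · (x - mu) = (-0.0625, -0.125).
  (x - mu)^T · [Sigma^{-1} · (x - mu)] = (0)·(-0.0625) + (-2)·(-0.125) = 0.25.

Step 4 — take square root: d = √(0.25) ≈ 0.5.

d(x, mu) = √(0.25) ≈ 0.5


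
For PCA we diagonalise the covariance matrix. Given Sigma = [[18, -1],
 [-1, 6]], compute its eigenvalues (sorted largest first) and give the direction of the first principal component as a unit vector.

Step 1 — characteristic polynomial of 2×2 Sigma:
  det(Sigma - λI) = λ² - trace · λ + det = 0.
  trace = 18 + 6 = 24, det = 18·6 - (-1)² = 107.
Step 2 — discriminant:
  Δ = trace² - 4·det = 576 - 428 = 148.
Step 3 — eigenvalues:
  λ = (trace ± √Δ)/2 = (24 ± 12.1655)/2,
  λ_1 = 18.0828,  λ_2 = 5.9172.

Step 4 — unit eigenvector for λ_1: solve (Sigma - λ_1 I)v = 0. First row:
  (18 - 18.0828)·v_x + (-1)·v_y = 0, i.e. (-0.0828)·v_x + (-1)·v_y = 0,
  so v ∝ (b, λ_1 - a) = (-1, 0.0828); multiply by -1 so the first entry is positive: u = (1, -0.0828).
  ||u|| = √((1)² + (-0.0828)²) = √(1.0068) ≈ 1.0034,
  v_1 = u/||u|| ≈ (0.9966, -0.0825) (||v_1|| = 1).

λ_1 = 18.0828,  λ_2 = 5.9172;  v_1 ≈ (0.9966, -0.0825)


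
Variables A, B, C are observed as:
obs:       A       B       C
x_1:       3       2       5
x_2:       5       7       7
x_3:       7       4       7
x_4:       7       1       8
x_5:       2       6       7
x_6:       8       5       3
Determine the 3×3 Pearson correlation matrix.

Step 1 — column means:
  mean(A) = (3 + 5 + 7 + 7 + 2 + 8) / 6 = 32/6 = 5.3333
  mean(B) = (2 + 7 + 4 + 1 + 6 + 5) / 6 = 25/6 = 4.1667
  mean(C) = (5 + 7 + 7 + 8 + 7 + 3) / 6 = 37/6 = 6.1667

Step 2 — sample variances and covariances s[i,j] = (1/(n-1)) · Σ_k (x_{k,i} - mean_i) · (x_{k,j} - mean_j), with n-1 = 5:
  s[A,A] = ((-2.3333)·(-2.3333) + (-0.3333)·(-0.3333) + (1.6667)·(1.6667) + (1.6667)·(1.6667) + (-3.3333)·(-3.3333) + (2.6667)·(2.6667)) / 5 = 29.3333/5 = 5.8667
  s[A,B] = ((-2.3333)·(-2.1667) + (-0.3333)·(2.8333) + (1.6667)·(-0.1667) + (1.6667)·(-3.1667) + (-3.3333)·(1.8333) + (2.6667)·(0.8333)) / 5 = -5.3333/5 = -1.0667
  s[A,C] = ((-2.3333)·(-1.1667) + (-0.3333)·(0.8333) + (1.6667)·(0.8333) + (1.6667)·(1.8333) + (-3.3333)·(0.8333) + (2.6667)·(-3.1667)) / 5 = -4.3333/5 = -0.8667
  s[B,B] = ((-2.1667)·(-2.1667) + (2.8333)·(2.8333) + (-0.1667)·(-0.1667) + (-3.1667)·(-3.1667) + (1.8333)·(1.8333) + (0.8333)·(0.8333)) / 5 = 26.8333/5 = 5.3667
  s[B,C] = ((-2.1667)·(-1.1667) + (2.8333)·(0.8333) + (-0.1667)·(0.8333) + (-3.1667)·(1.8333) + (1.8333)·(0.8333) + (0.8333)·(-3.1667)) / 5 = -2.1667/5 = -0.4333
  s[C,C] = ((-1.1667)·(-1.1667) + (0.8333)·(0.8333) + (0.8333)·(0.8333) + (1.8333)·(1.8333) + (0.8333)·(0.8333) + (-3.1667)·(-3.1667)) / 5 = 16.8333/5 = 3.3667
  Sample standard deviations s_i = √(s[i,i]):
  s(A) = √(5.8667) = 2.4221
  s(B) = √(5.3667) = 2.3166
  s(C) = √(3.3667) = 1.8348

Step 3 — r_{ij} = s_{ij} / (s_i · s_j):
  r[A,A] = 1 (diagonal).
  r[A,B] = -1.0667 / (2.4221 · 2.3166) = -1.0667 / 5.6111 = -0.1901
  r[A,C] = -0.8667 / (2.4221 · 1.8348) = -0.8667 / 4.4442 = -0.195
  r[B,B] = 1 (diagonal).
  r[B,C] = -0.4333 / (2.3166 · 1.8348) = -0.4333 / 4.2506 = -0.1019
  r[C,C] = 1 (diagonal).

R is symmetric with unit diagonal. Assembling:

R = [[1, -0.1901, -0.195],
 [-0.1901, 1, -0.1019],
 [-0.195, -0.1019, 1]]


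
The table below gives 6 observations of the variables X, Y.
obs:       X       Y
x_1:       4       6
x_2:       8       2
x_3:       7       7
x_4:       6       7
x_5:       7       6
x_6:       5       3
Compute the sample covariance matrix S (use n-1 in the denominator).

Step 1 — column means:
  mean(X) = (4 + 8 + 7 + 6 + 7 + 5) / 6 = 37/6 = 6.1667
  mean(Y) = (6 + 2 + 7 + 7 + 6 + 3) / 6 = 31/6 = 5.1667

Step 2 — sample covariance S[i,j] = (1/(n-1)) · Σ_k (x_{k,i} - mean_i) · (x_{k,j} - mean_j), with n-1 = 5.
  S[X,X] = ((-2.1667)·(-2.1667) + (1.8333)·(1.8333) + (0.8333)·(0.8333) + (-0.1667)·(-0.1667) + (0.8333)·(0.8333) + (-1.1667)·(-1.1667)) / 5 = 10.8333/5 = 2.1667
  S[X,Y] = ((-2.1667)·(0.8333) + (1.8333)·(-3.1667) + (0.8333)·(1.8333) + (-0.1667)·(1.8333) + (0.8333)·(0.8333) + (-1.1667)·(-2.1667)) / 5 = -3.1667/5 = -0.6333
  S[Y,Y] = ((0.8333)·(0.8333) + (-3.1667)·(-3.1667) + (1.8333)·(1.8333) + (1.8333)·(1.8333) + (0.8333)·(0.8333) + (-2.1667)·(-2.1667)) / 5 = 22.8333/5 = 4.5667

S is symmetric (S[j,i] = S[i,j]). Assembling:

S = [[2.1667, -0.6333],
 [-0.6333, 4.5667]]


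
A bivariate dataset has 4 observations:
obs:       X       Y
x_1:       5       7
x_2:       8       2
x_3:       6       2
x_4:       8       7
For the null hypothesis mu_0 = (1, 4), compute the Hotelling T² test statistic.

Step 1 — sample mean vector:
  mean(X) = (5 + 8 + 6 + 8) / 4 = 27/4 = 6.75
  mean(Y) = (7 + 2 + 2 + 7) / 4 = 18/4 = 4.5
  x̄ = (6.75, 4.5),  deviation x̄ - mu_0 = (6.75, 4.5) - (1, 4) = (5.75, 0.5).

Step 2 — sample covariance matrix, S[i,j] = (1/(n-1)) · Σ_k (x_{k,i} - mean_i) · (x_{k,j} - mean_j), divisor n-1 = 3:
  S[X,X] = ((-1.75)·(-1.75) + (1.25)·(1.25) + (-0.75)·(-0.75) + (1.25)·(1.25)) / 3 = 6.75/3 = 2.25
  S[X,Y] = ((-1.75)·(2.5) + (1.25)·(-2.5) + (-0.75)·(-2.5) + (1.25)·(2.5)) / 3 = -2.5/3 = -0.8333
  S[Y,Y] = ((2.5)·(2.5) + (-2.5)·(-2.5) + (-2.5)·(-2.5) + (2.5)·(2.5)) / 3 = 25/3 = 8.3333
  S = [[2.25, -0.8333],
 [-0.8333, 8.3333]].

Step 3 — invert S. det(S) = 2.25·8.3333 - (-0.8333)² = 18.0556.
  S^{-1} = (1/det) · [[d, -b], [-b, a]] = [[0.4615, 0.0462],
 [0.0462, 0.1246]].

Step 4 — quadratic form (x̄ - mu_0)^T · S^{-1} · (x̄ - mu_0):
  S^{-1} · (x̄ - mu_0) = (2.6769, 0.3277),
  (x̄ - mu_0)^T · [...] = (5.75)·(2.6769) + (0.5)·(0.3277) = 15.5562.

Step 5 — scale by n: T² = 4 · 15.5562 = 62.2246.

T² ≈ 62.2246


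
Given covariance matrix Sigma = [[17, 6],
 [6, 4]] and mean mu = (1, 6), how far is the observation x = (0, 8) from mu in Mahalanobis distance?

Step 1 — centre the observation: (x - mu) = (-1, 2).

Step 2 — invert Sigma. det(Sigma) = 17·4 - (6)² = 32.
  Sigma^{-1} = (1/det) · [[d, -b], [-b, a]] = [[0.125, -0.1875],
 [-0.1875, 0.5312]].

Step 3 — form the quadratic (x - mu)^T · Sigma^{-1} · (x - mu):
  Sigma^{-1} · (x - mu) = (-0.5, 1.25).
  (x - mu)^T · [Sigma^{-1} · (x - mu)] = (-1)·(-0.5) + (2)·(1.25) = 3.

Step 4 — take square root: d = √(3) ≈ 1.7321.

d(x, mu) = √(3) ≈ 1.7321


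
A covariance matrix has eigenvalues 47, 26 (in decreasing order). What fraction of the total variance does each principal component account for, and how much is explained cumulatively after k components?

Step 1 — total variance = trace(Sigma) = Σ λ_i = 47 + 26 = 73.

Step 2 — fraction explained by component i = λ_i / Σ λ:
  PC1: 47/73 = 0.6438
  PC2: 26/73 = 0.3562

Step 3 — cumulative fraction after k components = (λ_1 + ... + λ_k) / Σ λ:
  k = 1: 47/73 = 0.6438
  k = 2: (47 + 26)/73 = 73/73 = 1

Summary (fraction, with percent):

explained: PC1 0.6438 (64.38%), PC2 0.3562 (35.62%);  cumulative: 0.6438, 1
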